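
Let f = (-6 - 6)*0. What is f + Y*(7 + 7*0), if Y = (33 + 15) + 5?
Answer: 371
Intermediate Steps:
f = 0 (f = -12*0 = 0)
Y = 53 (Y = 48 + 5 = 53)
f + Y*(7 + 7*0) = 0 + 53*(7 + 7*0) = 0 + 53*(7 + 0) = 0 + 53*7 = 0 + 371 = 371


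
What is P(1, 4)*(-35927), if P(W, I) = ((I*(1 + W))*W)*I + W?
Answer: -1185591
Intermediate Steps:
P(W, I) = W + W*I**2*(1 + W) (P(W, I) = (I*W*(1 + W))*I + W = W*I**2*(1 + W) + W = W + W*I**2*(1 + W))
P(1, 4)*(-35927) = (1*(1 + 4**2 + 1*4**2))*(-35927) = (1*(1 + 16 + 1*16))*(-35927) = (1*(1 + 16 + 16))*(-35927) = (1*33)*(-35927) = 33*(-35927) = -1185591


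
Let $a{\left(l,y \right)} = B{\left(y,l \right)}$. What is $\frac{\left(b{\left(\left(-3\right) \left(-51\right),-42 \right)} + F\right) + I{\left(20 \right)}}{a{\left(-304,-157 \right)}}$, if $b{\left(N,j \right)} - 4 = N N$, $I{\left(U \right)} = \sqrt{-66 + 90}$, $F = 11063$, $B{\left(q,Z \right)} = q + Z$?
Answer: $- \frac{34476}{461} - \frac{2 \sqrt{6}}{461} \approx -74.796$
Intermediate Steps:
$B{\left(q,Z \right)} = Z + q$
$a{\left(l,y \right)} = l + y$
$I{\left(U \right)} = 2 \sqrt{6}$ ($I{\left(U \right)} = \sqrt{24} = 2 \sqrt{6}$)
$b{\left(N,j \right)} = 4 + N^{2}$ ($b{\left(N,j \right)} = 4 + N N = 4 + N^{2}$)
$\frac{\left(b{\left(\left(-3\right) \left(-51\right),-42 \right)} + F\right) + I{\left(20 \right)}}{a{\left(-304,-157 \right)}} = \frac{\left(\left(4 + \left(\left(-3\right) \left(-51\right)\right)^{2}\right) + 11063\right) + 2 \sqrt{6}}{-304 - 157} = \frac{\left(\left(4 + 153^{2}\right) + 11063\right) + 2 \sqrt{6}}{-461} = \left(\left(\left(4 + 23409\right) + 11063\right) + 2 \sqrt{6}\right) \left(- \frac{1}{461}\right) = \left(\left(23413 + 11063\right) + 2 \sqrt{6}\right) \left(- \frac{1}{461}\right) = \left(34476 + 2 \sqrt{6}\right) \left(- \frac{1}{461}\right) = - \frac{34476}{461} - \frac{2 \sqrt{6}}{461}$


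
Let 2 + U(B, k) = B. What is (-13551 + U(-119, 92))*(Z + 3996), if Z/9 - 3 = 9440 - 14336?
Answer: 547440552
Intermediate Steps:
U(B, k) = -2 + B
Z = -44037 (Z = 27 + 9*(9440 - 14336) = 27 + 9*(-4896) = 27 - 44064 = -44037)
(-13551 + U(-119, 92))*(Z + 3996) = (-13551 + (-2 - 119))*(-44037 + 3996) = (-13551 - 121)*(-40041) = -13672*(-40041) = 547440552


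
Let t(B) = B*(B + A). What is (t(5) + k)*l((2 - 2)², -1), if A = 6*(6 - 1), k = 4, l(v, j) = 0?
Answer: 0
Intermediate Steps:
A = 30 (A = 6*5 = 30)
t(B) = B*(30 + B) (t(B) = B*(B + 30) = B*(30 + B))
(t(5) + k)*l((2 - 2)², -1) = (5*(30 + 5) + 4)*0 = (5*35 + 4)*0 = (175 + 4)*0 = 179*0 = 0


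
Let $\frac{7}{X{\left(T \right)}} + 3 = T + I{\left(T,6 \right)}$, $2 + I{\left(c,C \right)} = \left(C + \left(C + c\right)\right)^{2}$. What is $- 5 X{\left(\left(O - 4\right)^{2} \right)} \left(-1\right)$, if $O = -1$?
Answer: $\frac{35}{1389} \approx 0.025198$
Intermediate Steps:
$I{\left(c,C \right)} = -2 + \left(c + 2 C\right)^{2}$ ($I{\left(c,C \right)} = -2 + \left(C + \left(C + c\right)\right)^{2} = -2 + \left(c + 2 C\right)^{2}$)
$X{\left(T \right)} = \frac{7}{-5 + T + \left(12 + T\right)^{2}}$ ($X{\left(T \right)} = \frac{7}{-3 + \left(T + \left(-2 + \left(T + 2 \cdot 6\right)^{2}\right)\right)} = \frac{7}{-3 + \left(T + \left(-2 + \left(T + 12\right)^{2}\right)\right)} = \frac{7}{-3 + \left(T + \left(-2 + \left(12 + T\right)^{2}\right)\right)} = \frac{7}{-3 + \left(-2 + T + \left(12 + T\right)^{2}\right)} = \frac{7}{-5 + T + \left(12 + T\right)^{2}}$)
$- 5 X{\left(\left(O - 4\right)^{2} \right)} \left(-1\right) = - 5 \frac{7}{-5 + \left(-1 - 4\right)^{2} + \left(12 + \left(-1 - 4\right)^{2}\right)^{2}} \left(-1\right) = - 5 \frac{7}{-5 + \left(-5\right)^{2} + \left(12 + \left(-5\right)^{2}\right)^{2}} \left(-1\right) = - 5 \frac{7}{-5 + 25 + \left(12 + 25\right)^{2}} \left(-1\right) = - 5 \frac{7}{-5 + 25 + 37^{2}} \left(-1\right) = - 5 \frac{7}{-5 + 25 + 1369} \left(-1\right) = - 5 \cdot \frac{7}{1389} \left(-1\right) = - 5 \cdot 7 \cdot \frac{1}{1389} \left(-1\right) = \left(-5\right) \frac{7}{1389} \left(-1\right) = \left(- \frac{35}{1389}\right) \left(-1\right) = \frac{35}{1389}$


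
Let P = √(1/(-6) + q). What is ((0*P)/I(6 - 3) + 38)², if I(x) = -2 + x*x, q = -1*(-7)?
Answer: 1444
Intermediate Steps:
q = 7
P = √246/6 (P = √(1/(-6) + 7) = √(1*(-⅙) + 7) = √(-⅙ + 7) = √(41/6) = √246/6 ≈ 2.6141)
I(x) = -2 + x²
((0*P)/I(6 - 3) + 38)² = ((0*(√246/6))/(-2 + (6 - 3)²) + 38)² = (0/(-2 + 3²) + 38)² = (0/(-2 + 9) + 38)² = (0/7 + 38)² = (0*(⅐) + 38)² = (0 + 38)² = 38² = 1444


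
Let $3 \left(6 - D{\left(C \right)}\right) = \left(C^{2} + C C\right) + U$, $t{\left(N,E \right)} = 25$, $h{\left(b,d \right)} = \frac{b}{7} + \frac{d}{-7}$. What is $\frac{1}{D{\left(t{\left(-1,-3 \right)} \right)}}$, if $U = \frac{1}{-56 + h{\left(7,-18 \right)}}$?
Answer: $- \frac{1101}{452137} \approx -0.0024351$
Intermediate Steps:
$h{\left(b,d \right)} = - \frac{d}{7} + \frac{b}{7}$ ($h{\left(b,d \right)} = b \frac{1}{7} + d \left(- \frac{1}{7}\right) = \frac{b}{7} - \frac{d}{7} = - \frac{d}{7} + \frac{b}{7}$)
$U = - \frac{7}{367}$ ($U = \frac{1}{-56 + \left(\left(- \frac{1}{7}\right) \left(-18\right) + \frac{1}{7} \cdot 7\right)} = \frac{1}{-56 + \left(\frac{18}{7} + 1\right)} = \frac{1}{-56 + \frac{25}{7}} = \frac{1}{- \frac{367}{7}} = - \frac{7}{367} \approx -0.019074$)
$D{\left(C \right)} = \frac{6613}{1101} - \frac{2 C^{2}}{3}$ ($D{\left(C \right)} = 6 - \frac{\left(C^{2} + C C\right) - \frac{7}{367}}{3} = 6 - \frac{\left(C^{2} + C^{2}\right) - \frac{7}{367}}{3} = 6 - \frac{2 C^{2} - \frac{7}{367}}{3} = 6 - \frac{- \frac{7}{367} + 2 C^{2}}{3} = 6 - \left(- \frac{7}{1101} + \frac{2 C^{2}}{3}\right) = \frac{6613}{1101} - \frac{2 C^{2}}{3}$)
$\frac{1}{D{\left(t{\left(-1,-3 \right)} \right)}} = \frac{1}{\frac{6613}{1101} - \frac{2 \cdot 25^{2}}{3}} = \frac{1}{\frac{6613}{1101} - \frac{1250}{3}} = \frac{1}{- \frac{452137}{1101}} = - \frac{1101}{452137}$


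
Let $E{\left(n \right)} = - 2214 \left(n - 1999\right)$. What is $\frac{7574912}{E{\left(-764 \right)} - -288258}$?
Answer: $\frac{1893728}{1601385} \approx 1.1826$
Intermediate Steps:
$E{\left(n \right)} = 4425786 - 2214 n$ ($E{\left(n \right)} = - 2214 \left(-1999 + n\right) = 4425786 - 2214 n$)
$\frac{7574912}{E{\left(-764 \right)} - -288258} = \frac{7574912}{\left(4425786 - -1691496\right) - -288258} = \frac{7574912}{\left(4425786 + 1691496\right) + 288258} = \frac{7574912}{6117282 + 288258} = \frac{7574912}{6405540} = 7574912 \cdot \frac{1}{6405540} = \frac{1893728}{1601385}$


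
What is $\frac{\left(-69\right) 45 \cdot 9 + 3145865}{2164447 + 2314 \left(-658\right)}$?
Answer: $\frac{623584}{128367} \approx 4.8578$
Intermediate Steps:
$\frac{\left(-69\right) 45 \cdot 9 + 3145865}{2164447 + 2314 \left(-658\right)} = \frac{\left(-3105\right) 9 + 3145865}{2164447 - 1522612} = \frac{-27945 + 3145865}{641835} = 3117920 \cdot \frac{1}{641835} = \frac{623584}{128367}$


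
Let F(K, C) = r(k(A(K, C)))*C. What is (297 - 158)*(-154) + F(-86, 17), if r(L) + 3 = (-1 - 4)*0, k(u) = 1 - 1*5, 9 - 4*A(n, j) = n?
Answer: -21457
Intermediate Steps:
A(n, j) = 9/4 - n/4
k(u) = -4 (k(u) = 1 - 5 = -4)
r(L) = -3 (r(L) = -3 + (-1 - 4)*0 = -3 - 5*0 = -3 + 0 = -3)
F(K, C) = -3*C
(297 - 158)*(-154) + F(-86, 17) = (297 - 158)*(-154) - 3*17 = 139*(-154) - 51 = -21406 - 51 = -21457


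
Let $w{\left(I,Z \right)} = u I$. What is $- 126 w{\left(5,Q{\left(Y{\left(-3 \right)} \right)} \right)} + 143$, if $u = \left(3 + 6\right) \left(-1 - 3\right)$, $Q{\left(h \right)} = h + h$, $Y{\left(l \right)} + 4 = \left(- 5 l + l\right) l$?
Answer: $22823$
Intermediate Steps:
$Y{\left(l \right)} = -4 - 4 l^{2}$ ($Y{\left(l \right)} = -4 + \left(- 5 l + l\right) l = -4 + - 4 l l = -4 - 4 l^{2}$)
$Q{\left(h \right)} = 2 h$
$u = -36$ ($u = 9 \left(-4\right) = -36$)
$w{\left(I,Z \right)} = - 36 I$
$- 126 w{\left(5,Q{\left(Y{\left(-3 \right)} \right)} \right)} + 143 = - 126 \left(\left(-36\right) 5\right) + 143 = \left(-126\right) \left(-180\right) + 143 = 22680 + 143 = 22823$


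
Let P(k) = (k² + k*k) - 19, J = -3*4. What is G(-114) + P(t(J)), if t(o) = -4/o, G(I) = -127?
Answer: -1312/9 ≈ -145.78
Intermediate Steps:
J = -12
P(k) = -19 + 2*k² (P(k) = (k² + k²) - 19 = 2*k² - 19 = -19 + 2*k²)
G(-114) + P(t(J)) = -127 + (-19 + 2*(-4/(-12))²) = -127 + (-19 + 2*(-4*(-1/12))²) = -127 + (-19 + 2*(⅓)²) = -127 + (-19 + 2*(⅑)) = -127 + (-19 + 2/9) = -127 - 169/9 = -1312/9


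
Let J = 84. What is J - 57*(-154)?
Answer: 8862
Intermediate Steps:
J - 57*(-154) = 84 - 57*(-154) = 84 + 8778 = 8862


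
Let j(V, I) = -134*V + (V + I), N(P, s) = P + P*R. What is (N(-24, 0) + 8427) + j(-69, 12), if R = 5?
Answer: 17472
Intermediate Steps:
N(P, s) = 6*P (N(P, s) = P + P*5 = P + 5*P = 6*P)
j(V, I) = I - 133*V (j(V, I) = -134*V + (I + V) = I - 133*V)
(N(-24, 0) + 8427) + j(-69, 12) = (6*(-24) + 8427) + (12 - 133*(-69)) = (-144 + 8427) + (12 + 9177) = 8283 + 9189 = 17472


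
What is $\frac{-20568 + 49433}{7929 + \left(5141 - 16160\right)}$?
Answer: $- \frac{5773}{618} \approx -9.3414$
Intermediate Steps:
$\frac{-20568 + 49433}{7929 + \left(5141 - 16160\right)} = \frac{28865}{7929 - 11019} = \frac{28865}{-3090} = 28865 \left(- \frac{1}{3090}\right) = - \frac{5773}{618}$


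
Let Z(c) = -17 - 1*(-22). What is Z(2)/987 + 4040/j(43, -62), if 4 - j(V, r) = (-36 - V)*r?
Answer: -1981505/2415189 ≈ -0.82043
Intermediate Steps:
j(V, r) = 4 - r*(-36 - V) (j(V, r) = 4 - (-36 - V)*r = 4 - r*(-36 - V))
Z(c) = 5 (Z(c) = -17 + 22 = 5)
Z(2)/987 + 4040/j(43, -62) = 5/987 + 4040/(4 + 36*(-62) + 43*(-62)) = 5*(1/987) + 4040/(4 - 2232 - 2666) = 5/987 + 4040/(-4894) = 5/987 + 4040*(-1/4894) = 5/987 - 2020/2447 = -1981505/2415189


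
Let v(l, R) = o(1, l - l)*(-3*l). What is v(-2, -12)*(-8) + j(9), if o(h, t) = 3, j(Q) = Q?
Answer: -135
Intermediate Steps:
v(l, R) = -9*l (v(l, R) = 3*(-3*l) = -9*l)
v(-2, -12)*(-8) + j(9) = -9*(-2)*(-8) + 9 = 18*(-8) + 9 = -144 + 9 = -135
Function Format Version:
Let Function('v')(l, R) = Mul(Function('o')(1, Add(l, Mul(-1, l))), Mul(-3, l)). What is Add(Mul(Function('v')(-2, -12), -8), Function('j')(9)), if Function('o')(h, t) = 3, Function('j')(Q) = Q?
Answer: -135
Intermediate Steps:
Function('v')(l, R) = Mul(-9, l) (Function('v')(l, R) = Mul(3, Mul(-3, l)) = Mul(-9, l))
Add(Mul(Function('v')(-2, -12), -8), Function('j')(9)) = Add(Mul(Mul(-9, -2), -8), 9) = Add(Mul(18, -8), 9) = Add(-144, 9) = -135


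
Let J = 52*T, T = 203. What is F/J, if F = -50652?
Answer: -1809/377 ≈ -4.7984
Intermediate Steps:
J = 10556 (J = 52*203 = 10556)
F/J = -50652/10556 = -50652*1/10556 = -1809/377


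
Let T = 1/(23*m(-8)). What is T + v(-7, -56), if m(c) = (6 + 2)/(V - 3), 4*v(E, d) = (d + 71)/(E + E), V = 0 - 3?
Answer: -387/1288 ≈ -0.30047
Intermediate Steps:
V = -3
v(E, d) = (71 + d)/(8*E) (v(E, d) = ((d + 71)/(E + E))/4 = ((71 + d)/((2*E)))/4 = ((71 + d)*(1/(2*E)))/4 = ((71 + d)/(2*E))/4 = (71 + d)/(8*E))
m(c) = -4/3 (m(c) = (6 + 2)/(-3 - 3) = 8/(-6) = 8*(-⅙) = -4/3)
T = -3/92 (T = 1/(23*(-4/3)) = 1/(-92/3) = -3/92 ≈ -0.032609)
T + v(-7, -56) = -3/92 + (⅛)*(71 - 56)/(-7) = -3/92 + (⅛)*(-⅐)*15 = -3/92 - 15/56 = -387/1288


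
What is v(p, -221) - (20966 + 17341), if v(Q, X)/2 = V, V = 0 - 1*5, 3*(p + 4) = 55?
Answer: -38317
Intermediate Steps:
p = 43/3 (p = -4 + (⅓)*55 = -4 + 55/3 = 43/3 ≈ 14.333)
V = -5 (V = 0 - 5 = -5)
v(Q, X) = -10 (v(Q, X) = 2*(-5) = -10)
v(p, -221) - (20966 + 17341) = -10 - (20966 + 17341) = -10 - 1*38307 = -10 - 38307 = -38317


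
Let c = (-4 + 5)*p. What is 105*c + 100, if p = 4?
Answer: 520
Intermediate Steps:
c = 4 (c = (-4 + 5)*4 = 1*4 = 4)
105*c + 100 = 105*4 + 100 = 420 + 100 = 520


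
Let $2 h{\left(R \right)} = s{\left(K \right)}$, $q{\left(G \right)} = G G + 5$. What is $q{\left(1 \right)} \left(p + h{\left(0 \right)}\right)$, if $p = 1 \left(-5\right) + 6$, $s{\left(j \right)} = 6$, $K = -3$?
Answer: $24$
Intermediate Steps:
$q{\left(G \right)} = 5 + G^{2}$ ($q{\left(G \right)} = G^{2} + 5 = 5 + G^{2}$)
$h{\left(R \right)} = 3$ ($h{\left(R \right)} = \frac{1}{2} \cdot 6 = 3$)
$p = 1$ ($p = -5 + 6 = 1$)
$q{\left(1 \right)} \left(p + h{\left(0 \right)}\right) = \left(5 + 1^{2}\right) \left(1 + 3\right) = \left(5 + 1\right) 4 = 6 \cdot 4 = 24$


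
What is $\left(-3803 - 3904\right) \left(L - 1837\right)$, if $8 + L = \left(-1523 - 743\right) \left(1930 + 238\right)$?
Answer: $37876305831$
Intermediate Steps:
$L = -4912696$ ($L = -8 + \left(-1523 - 743\right) \left(1930 + 238\right) = -8 - 4912688 = -4912696$)
$\left(-3803 - 3904\right) \left(L - 1837\right) = \left(-3803 - 3904\right) \left(-4912696 - 1837\right) = \left(-7707\right) \left(-4914533\right) = 37876305831$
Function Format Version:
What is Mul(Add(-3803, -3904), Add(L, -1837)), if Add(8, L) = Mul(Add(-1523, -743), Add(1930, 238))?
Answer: 37876305831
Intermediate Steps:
L = -4912696 (L = Add(-8, Mul(Add(-1523, -743), Add(1930, 238))) = Add(-8, Mul(-2266, 2168)) = Add(-8, -4912688) = -4912696)
Mul(Add(-3803, -3904), Add(L, -1837)) = Mul(Add(-3803, -3904), Add(-4912696, -1837)) = Mul(-7707, -4914533) = 37876305831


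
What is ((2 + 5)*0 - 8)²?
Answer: 64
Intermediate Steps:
((2 + 5)*0 - 8)² = (7*0 - 8)² = (0 - 8)² = (-8)² = 64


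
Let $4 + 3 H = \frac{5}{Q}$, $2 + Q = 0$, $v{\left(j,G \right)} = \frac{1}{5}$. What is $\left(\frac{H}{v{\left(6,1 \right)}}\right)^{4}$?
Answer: $\frac{17850625}{1296} \approx 13774.0$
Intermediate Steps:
$v{\left(j,G \right)} = \frac{1}{5}$
$Q = -2$ ($Q = -2 + 0 = -2$)
$H = - \frac{13}{6}$ ($H = - \frac{4}{3} + \frac{5 \frac{1}{-2}}{3} = - \frac{4}{3} + \frac{5 \left(- \frac{1}{2}\right)}{3} = - \frac{4}{3} + \frac{1}{3} \left(- \frac{5}{2}\right) = - \frac{4}{3} - \frac{5}{6} = - \frac{13}{6} \approx -2.1667$)
$\left(\frac{H}{v{\left(6,1 \right)}}\right)^{4} = \left(- \frac{13 \frac{1}{\frac{1}{5}}}{6}\right)^{4} = \left(\left(- \frac{13}{6}\right) 5\right)^{4} = \left(- \frac{65}{6}\right)^{4} = \frac{17850625}{1296}$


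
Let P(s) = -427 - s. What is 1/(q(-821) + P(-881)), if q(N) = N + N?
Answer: -1/1188 ≈ -0.00084175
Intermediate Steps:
q(N) = 2*N
1/(q(-821) + P(-881)) = 1/(2*(-821) + (-427 - 1*(-881))) = 1/(-1642 + (-427 + 881)) = 1/(-1642 + 454) = 1/(-1188) = -1/1188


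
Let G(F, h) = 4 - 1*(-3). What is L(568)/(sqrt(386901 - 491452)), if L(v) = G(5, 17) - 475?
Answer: 468*I*sqrt(104551)/104551 ≈ 1.4474*I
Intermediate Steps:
G(F, h) = 7 (G(F, h) = 4 + 3 = 7)
L(v) = -468 (L(v) = 7 - 475 = -468)
L(568)/(sqrt(386901 - 491452)) = -468/sqrt(386901 - 491452) = -468*(-I*sqrt(104551)/104551) = -(-468)*I*sqrt(104551)/104551 = 468*I*sqrt(104551)/104551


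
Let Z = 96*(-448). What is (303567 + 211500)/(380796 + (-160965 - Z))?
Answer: 171689/87613 ≈ 1.9596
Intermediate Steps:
Z = -43008
(303567 + 211500)/(380796 + (-160965 - Z)) = (303567 + 211500)/(380796 + (-160965 - 1*(-43008))) = 515067/(380796 + (-160965 + 43008)) = 515067/(380796 - 117957) = 515067/262839 = 515067*(1/262839) = 171689/87613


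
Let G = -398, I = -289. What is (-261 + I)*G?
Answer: 218900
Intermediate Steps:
(-261 + I)*G = (-261 - 289)*(-398) = -550*(-398) = 218900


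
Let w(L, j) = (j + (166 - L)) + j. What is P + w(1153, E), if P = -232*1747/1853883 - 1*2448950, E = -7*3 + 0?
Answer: -156619821509/63927 ≈ -2.4500e+6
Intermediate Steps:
E = -21 (E = -21 + 0 = -21)
w(L, j) = 166 - L + 2*j (w(L, j) = (166 + j - L) + j = 166 - L + 2*j)
P = -156554040626/63927 (P = -405304*1/1853883 - 2448950 = -13976/63927 - 2448950 = -156554040626/63927 ≈ -2.4490e+6)
P + w(1153, E) = -156554040626/63927 + (166 - 1*1153 + 2*(-21)) = -156554040626/63927 + (166 - 1153 - 42) = -156554040626/63927 - 1029 = -156619821509/63927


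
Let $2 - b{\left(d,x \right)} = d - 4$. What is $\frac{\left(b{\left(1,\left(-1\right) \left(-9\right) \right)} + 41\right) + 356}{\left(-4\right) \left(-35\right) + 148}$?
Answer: $\frac{67}{48} \approx 1.3958$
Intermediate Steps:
$b{\left(d,x \right)} = 6 - d$ ($b{\left(d,x \right)} = 2 - \left(d - 4\right) = 2 - \left(-4 + d\right) = 6 - d$)
$\frac{\left(b{\left(1,\left(-1\right) \left(-9\right) \right)} + 41\right) + 356}{\left(-4\right) \left(-35\right) + 148} = \frac{\left(\left(6 - 1\right) + 41\right) + 356}{\left(-4\right) \left(-35\right) + 148} = \frac{\left(\left(6 - 1\right) + 41\right) + 356}{140 + 148} = \frac{\left(5 + 41\right) + 356}{288} = \left(46 + 356\right) \frac{1}{288} = 402 \cdot \frac{1}{288} = \frac{67}{48}$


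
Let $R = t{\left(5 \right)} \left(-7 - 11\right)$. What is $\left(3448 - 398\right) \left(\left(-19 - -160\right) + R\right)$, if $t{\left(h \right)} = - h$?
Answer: $704550$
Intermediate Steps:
$R = 90$ ($R = \left(-1\right) 5 \left(-7 - 11\right) = \left(-5\right) \left(-18\right) = 90$)
$\left(3448 - 398\right) \left(\left(-19 - -160\right) + R\right) = \left(3448 - 398\right) \left(\left(-19 - -160\right) + 90\right) = 3050 \left(\left(-19 + 160\right) + 90\right) = 3050 \left(141 + 90\right) = 3050 \cdot 231 = 704550$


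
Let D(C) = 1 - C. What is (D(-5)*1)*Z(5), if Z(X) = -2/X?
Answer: -12/5 ≈ -2.4000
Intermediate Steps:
(D(-5)*1)*Z(5) = ((1 - 1*(-5))*1)*(-2/5) = ((1 + 5)*1)*(-2*⅕) = (6*1)*(-⅖) = 6*(-⅖) = -12/5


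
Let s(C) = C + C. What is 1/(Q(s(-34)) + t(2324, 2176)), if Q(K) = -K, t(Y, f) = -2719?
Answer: -1/2651 ≈ -0.00037722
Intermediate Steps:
s(C) = 2*C
1/(Q(s(-34)) + t(2324, 2176)) = 1/(-2*(-34) - 2719) = 1/(-1*(-68) - 2719) = 1/(68 - 2719) = 1/(-2651) = -1/2651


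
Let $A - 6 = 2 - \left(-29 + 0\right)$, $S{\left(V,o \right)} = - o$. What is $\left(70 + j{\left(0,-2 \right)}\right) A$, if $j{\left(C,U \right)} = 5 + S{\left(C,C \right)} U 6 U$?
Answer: $2775$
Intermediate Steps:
$j{\left(C,U \right)} = 5 - 6 C U^{2}$ ($j{\left(C,U \right)} = 5 + - C U 6 U = 5 + - C 6 U U = 5 + - C 6 U^{2} = 5 - 6 C U^{2}$)
$A = 37$ ($A = 6 + \left(2 - \left(-29 + 0\right)\right) = 6 + \left(2 - -29\right) = 6 + \left(2 + 29\right) = 6 + 31 = 37$)
$\left(70 + j{\left(0,-2 \right)}\right) A = \left(70 + \left(5 - 0 \left(-2\right)^{2}\right)\right) 37 = \left(70 + \left(5 - 0 \cdot 4\right)\right) 37 = \left(70 + \left(5 + 0\right)\right) 37 = \left(70 + 5\right) 37 = 75 \cdot 37 = 2775$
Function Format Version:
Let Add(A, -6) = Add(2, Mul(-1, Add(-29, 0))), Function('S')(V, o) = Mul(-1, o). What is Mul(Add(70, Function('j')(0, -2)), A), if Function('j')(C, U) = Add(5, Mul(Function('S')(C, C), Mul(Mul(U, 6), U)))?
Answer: 2775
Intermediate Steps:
Function('j')(C, U) = Add(5, Mul(-6, C, Pow(U, 2))) (Function('j')(C, U) = Add(5, Mul(Mul(-1, C), Mul(Mul(U, 6), U))) = Add(5, Mul(Mul(-1, C), Mul(Mul(6, U), U))) = Add(5, Mul(Mul(-1, C), Mul(6, Pow(U, 2)))) = Add(5, Mul(-6, C, Pow(U, 2))))
A = 37 (A = Add(6, Add(2, Mul(-1, Add(-29, 0)))) = Add(6, Add(2, Mul(-1, -29))) = Add(6, Add(2, 29)) = Add(6, 31) = 37)
Mul(Add(70, Function('j')(0, -2)), A) = Mul(Add(70, Add(5, Mul(-6, 0, Pow(-2, 2)))), 37) = Mul(Add(70, Add(5, Mul(-6, 0, 4))), 37) = Mul(Add(70, Add(5, 0)), 37) = Mul(Add(70, 5), 37) = Mul(75, 37) = 2775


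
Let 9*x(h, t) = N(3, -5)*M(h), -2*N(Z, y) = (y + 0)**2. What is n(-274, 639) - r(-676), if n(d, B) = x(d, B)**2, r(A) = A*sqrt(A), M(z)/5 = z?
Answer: 293265625/81 + 17576*I ≈ 3.6206e+6 + 17576.0*I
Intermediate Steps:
N(Z, y) = -y**2/2 (N(Z, y) = -(y + 0)**2/2 = -y**2/2)
M(z) = 5*z
x(h, t) = -125*h/18 (x(h, t) = ((-1/2*(-5)**2)*(5*h))/9 = ((-1/2*25)*(5*h))/9 = (-125*h/2)/9 = -125*h/18)
r(A) = A**(3/2)
n(d, B) = 15625*d**2/324 (n(d, B) = (-125*d/18)**2 = 15625*d**2/324)
n(-274, 639) - r(-676) = (15625/324)*(-274)**2 - (-676)**(3/2) = (15625/324)*75076 - (-17576)*I = 293265625/81 + 17576*I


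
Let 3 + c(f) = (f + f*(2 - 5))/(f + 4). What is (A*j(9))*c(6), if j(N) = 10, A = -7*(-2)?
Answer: -588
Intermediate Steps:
c(f) = -3 - 2*f/(4 + f) (c(f) = -3 + (f + f*(2 - 5))/(f + 4) = -3 + (f + f*(-3))/(4 + f) = -3 + (f - 3*f)/(4 + f) = -3 + (-2*f)/(4 + f) = -3 - 2*f/(4 + f))
A = 14
(A*j(9))*c(6) = (14*10)*((-12 - 5*6)/(4 + 6)) = 140*((-12 - 30)/10) = 140*((1/10)*(-42)) = 140*(-21/5) = -588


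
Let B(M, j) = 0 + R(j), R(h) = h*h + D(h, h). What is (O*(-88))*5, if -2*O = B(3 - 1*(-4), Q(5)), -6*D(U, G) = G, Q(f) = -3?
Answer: 2090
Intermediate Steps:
D(U, G) = -G/6
R(h) = h**2 - h/6 (R(h) = h*h - h/6 = h**2 - h/6)
B(M, j) = j*(-1/6 + j) (B(M, j) = 0 + j*(-1/6 + j) = j*(-1/6 + j))
O = -19/4 (O = -(-3)*(-1/6 - 3)/2 = -(-3)*(-19)/(2*6) = -1/2*19/2 = -19/4 ≈ -4.7500)
(O*(-88))*5 = -19/4*(-88)*5 = 418*5 = 2090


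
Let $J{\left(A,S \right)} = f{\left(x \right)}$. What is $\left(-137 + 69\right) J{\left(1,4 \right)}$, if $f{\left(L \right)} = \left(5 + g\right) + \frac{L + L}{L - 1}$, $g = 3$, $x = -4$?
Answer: $- \frac{3264}{5} \approx -652.8$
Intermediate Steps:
$f{\left(L \right)} = 8 + \frac{2 L}{-1 + L}$ ($f{\left(L \right)} = \left(5 + 3\right) + \frac{L + L}{L - 1} = 8 + \frac{2 L}{-1 + L}$)
$J{\left(A,S \right)} = \frac{48}{5}$ ($J{\left(A,S \right)} = \frac{2 \left(-4 + 5 \left(-4\right)\right)}{-1 - 4} = \frac{2 \left(-4 - 20\right)}{-5} = 2 \left(- \frac{1}{5}\right) \left(-24\right) = \frac{48}{5}$)
$\left(-137 + 69\right) J{\left(1,4 \right)} = \left(-137 + 69\right) \frac{48}{5} = \left(-68\right) \frac{48}{5} = - \frac{3264}{5}$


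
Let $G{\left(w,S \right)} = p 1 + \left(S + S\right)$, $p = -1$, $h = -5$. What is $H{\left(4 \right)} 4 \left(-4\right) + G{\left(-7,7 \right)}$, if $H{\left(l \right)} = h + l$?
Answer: $29$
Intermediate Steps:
$G{\left(w,S \right)} = -1 + 2 S$ ($G{\left(w,S \right)} = \left(-1\right) 1 + \left(S + S\right) = -1 + 2 S$)
$H{\left(l \right)} = -5 + l$
$H{\left(4 \right)} 4 \left(-4\right) + G{\left(-7,7 \right)} = \left(-5 + 4\right) 4 \left(-4\right) + \left(-1 + 2 \cdot 7\right) = \left(-1\right) 4 \left(-4\right) + \left(-1 + 14\right) = \left(-4\right) \left(-4\right) + 13 = 16 + 13 = 29$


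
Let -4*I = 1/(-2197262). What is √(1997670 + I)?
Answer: √38578685783189475182/4394524 ≈ 1413.4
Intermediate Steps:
I = 1/8789048 (I = -¼/(-2197262) = -¼*(-1/2197262) = 1/8789048 ≈ 1.1378e-7)
√(1997670 + I) = √(1997670 + 1/8789048) = √(17557617518161/8789048) = √38578685783189475182/4394524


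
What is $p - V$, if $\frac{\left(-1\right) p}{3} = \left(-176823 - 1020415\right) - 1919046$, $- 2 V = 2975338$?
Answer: $10836521$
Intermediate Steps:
$V = -1487669$ ($V = \left(- \frac{1}{2}\right) 2975338 = -1487669$)
$p = 9348852$ ($p = - 3 \left(\left(-176823 - 1020415\right) - 1919046\right) = - 3 \left(-1197238 - 1919046\right) = \left(-3\right) \left(-3116284\right) = 9348852$)
$p - V = 9348852 - -1487669 = 9348852 + 1487669 = 10836521$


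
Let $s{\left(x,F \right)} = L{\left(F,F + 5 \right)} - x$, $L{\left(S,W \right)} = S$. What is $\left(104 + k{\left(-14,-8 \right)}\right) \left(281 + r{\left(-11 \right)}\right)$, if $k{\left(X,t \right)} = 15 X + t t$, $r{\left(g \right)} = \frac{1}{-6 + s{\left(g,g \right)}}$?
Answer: $-11795$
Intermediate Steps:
$s{\left(x,F \right)} = F - x$
$r{\left(g \right)} = - \frac{1}{6}$ ($r{\left(g \right)} = \frac{1}{-6 + \left(g - g\right)} = \frac{1}{-6 + 0} = \frac{1}{-6} = - \frac{1}{6}$)
$k{\left(X,t \right)} = t^{2} + 15 X$ ($k{\left(X,t \right)} = 15 X + t^{2} = t^{2} + 15 X$)
$\left(104 + k{\left(-14,-8 \right)}\right) \left(281 + r{\left(-11 \right)}\right) = \left(104 + \left(\left(-8\right)^{2} + 15 \left(-14\right)\right)\right) \left(281 - \frac{1}{6}\right) = \left(104 + \left(64 - 210\right)\right) \frac{1685}{6} = \left(104 - 146\right) \frac{1685}{6} = \left(-42\right) \frac{1685}{6} = -11795$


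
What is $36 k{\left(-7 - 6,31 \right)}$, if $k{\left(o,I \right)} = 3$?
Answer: $108$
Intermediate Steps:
$36 k{\left(-7 - 6,31 \right)} = 36 \cdot 3 = 108$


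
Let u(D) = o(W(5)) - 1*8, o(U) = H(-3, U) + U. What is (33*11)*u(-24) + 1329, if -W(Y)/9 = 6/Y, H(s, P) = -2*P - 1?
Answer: 9912/5 ≈ 1982.4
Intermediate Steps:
H(s, P) = -1 - 2*P
W(Y) = -54/Y
o(U) = -1 - U (o(U) = (-1 - 2*U) + U = -1 - U)
u(D) = 9/5 (u(D) = (-1 - (-54)/5) - 1*8 = (-1 - (-54)/5) - 8 = (-1 - 1*(-54/5)) - 8 = (-1 + 54/5) - 8 = 49/5 - 8 = 9/5)
(33*11)*u(-24) + 1329 = (33*11)*(9/5) + 1329 = 363*(9/5) + 1329 = 3267/5 + 1329 = 9912/5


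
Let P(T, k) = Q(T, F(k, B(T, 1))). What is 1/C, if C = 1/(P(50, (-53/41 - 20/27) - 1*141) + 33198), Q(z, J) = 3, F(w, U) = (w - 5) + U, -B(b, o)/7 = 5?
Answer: 33201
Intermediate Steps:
B(b, o) = -35 (B(b, o) = -7*5 = -35)
F(w, U) = -5 + U + w (F(w, U) = (-5 + w) + U = -5 + U + w)
P(T, k) = 3
C = 1/33201 (C = 1/(3 + 33198) = 1/33201 ≈ 3.0120e-5)
1/C = 1/(1/33201) = 33201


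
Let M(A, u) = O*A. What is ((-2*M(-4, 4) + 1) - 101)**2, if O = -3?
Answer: 15376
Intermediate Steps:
M(A, u) = -3*A
((-2*M(-4, 4) + 1) - 101)**2 = ((-(-6)*(-4) + 1) - 101)**2 = ((-2*12 + 1) - 101)**2 = ((-24 + 1) - 101)**2 = (-23 - 101)**2 = (-124)**2 = 15376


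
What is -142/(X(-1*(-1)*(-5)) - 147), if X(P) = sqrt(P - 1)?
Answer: 6958/7205 + 142*I*sqrt(6)/21615 ≈ 0.96572 + 0.016092*I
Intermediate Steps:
X(P) = sqrt(-1 + P)
-142/(X(-1*(-1)*(-5)) - 147) = -142/(sqrt(-1 - 1*(-1)*(-5)) - 147) = -142/(sqrt(-1 + 1*(-5)) - 147) = -142/(sqrt(-1 - 5) - 147) = -142/(sqrt(-6) - 147) = -142/(I*sqrt(6) - 147) = -142/(-147 + I*sqrt(6))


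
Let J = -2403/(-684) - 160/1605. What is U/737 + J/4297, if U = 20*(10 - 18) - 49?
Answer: -1986183203/7023584004 ≈ -0.28279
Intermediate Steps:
U = -209 (U = 20*(-8) - 49 = -160 - 49 = -209)
J = 83275/24396 (J = -2403*(-1/684) - 160*1/1605 = 267/76 - 32/321 = 83275/24396 ≈ 3.4135)
U/737 + J/4297 = -209/737 + (83275/24396)/4297 = -209*1/737 + (83275/24396)*(1/4297) = -19/67 + 83275/104829612 = -1986183203/7023584004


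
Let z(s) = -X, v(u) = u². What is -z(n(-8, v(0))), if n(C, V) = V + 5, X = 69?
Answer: 69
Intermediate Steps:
n(C, V) = 5 + V
z(s) = -69 (z(s) = -1*69 = -69)
-z(n(-8, v(0))) = -1*(-69) = 69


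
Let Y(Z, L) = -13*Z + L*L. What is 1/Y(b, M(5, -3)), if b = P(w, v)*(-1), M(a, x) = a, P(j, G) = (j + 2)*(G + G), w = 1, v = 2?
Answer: 1/181 ≈ 0.0055249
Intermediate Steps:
P(j, G) = 2*G*(2 + j) (P(j, G) = (2 + j)*(2*G) = 2*G*(2 + j))
b = -12 (b = (2*2*(2 + 1))*(-1) = (2*2*3)*(-1) = 12*(-1) = -12)
Y(Z, L) = L² - 13*Z (Y(Z, L) = -13*Z + L² = L² - 13*Z)
1/Y(b, M(5, -3)) = 1/(5² - 13*(-12)) = 1/(25 + 156) = 1/181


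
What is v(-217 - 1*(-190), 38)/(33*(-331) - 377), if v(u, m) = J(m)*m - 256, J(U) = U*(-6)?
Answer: 446/565 ≈ 0.78938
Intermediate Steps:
J(U) = -6*U
v(u, m) = -256 - 6*m**2 (v(u, m) = (-6*m)*m - 256 = -6*m**2 - 256 = -256 - 6*m**2)
v(-217 - 1*(-190), 38)/(33*(-331) - 377) = (-256 - 6*38**2)/(33*(-331) - 377) = (-256 - 6*1444)/(-10923 - 377) = (-256 - 8664)/(-11300) = -8920*(-1/11300) = 446/565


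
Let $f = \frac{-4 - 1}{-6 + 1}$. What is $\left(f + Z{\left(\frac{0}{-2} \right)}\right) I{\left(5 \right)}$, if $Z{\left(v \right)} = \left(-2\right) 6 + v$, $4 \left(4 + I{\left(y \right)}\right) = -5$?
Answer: $\frac{231}{4} \approx 57.75$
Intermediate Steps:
$I{\left(y \right)} = - \frac{21}{4}$ ($I{\left(y \right)} = -4 + \frac{1}{4} \left(-5\right) = -4 - \frac{5}{4} = - \frac{21}{4}$)
$f = 1$ ($f = - \frac{5}{-5} = \left(-5\right) \left(- \frac{1}{5}\right) = 1$)
$Z{\left(v \right)} = -12 + v$
$\left(f + Z{\left(\frac{0}{-2} \right)}\right) I{\left(5 \right)} = \left(1 - \left(12 + \frac{0}{-2}\right)\right) \left(- \frac{21}{4}\right) = \left(1 + \left(-12 + 0 \left(- \frac{1}{2}\right)\right)\right) \left(- \frac{21}{4}\right) = \left(1 + \left(-12 + 0\right)\right) \left(- \frac{21}{4}\right) = \left(1 - 12\right) \left(- \frac{21}{4}\right) = \left(-11\right) \left(- \frac{21}{4}\right) = \frac{231}{4}$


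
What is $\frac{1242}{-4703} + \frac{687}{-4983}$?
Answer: $- \frac{3139949}{7811683} \approx -0.40196$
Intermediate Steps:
$\frac{1242}{-4703} + \frac{687}{-4983} = 1242 \left(- \frac{1}{4703}\right) + 687 \left(- \frac{1}{4983}\right) = - \frac{1242}{4703} - \frac{229}{1661} = - \frac{3139949}{7811683}$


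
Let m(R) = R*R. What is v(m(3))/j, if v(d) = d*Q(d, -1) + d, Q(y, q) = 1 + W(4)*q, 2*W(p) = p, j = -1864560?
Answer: 0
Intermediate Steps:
W(p) = p/2
m(R) = R²
Q(y, q) = 1 + 2*q (Q(y, q) = 1 + ((½)*4)*q = 1 + 2*q)
v(d) = 0 (v(d) = d*(1 + 2*(-1)) + d = d*(1 - 2) + d = d*(-1) + d = -d + d = 0)
v(m(3))/j = 0/(-1864560) = 0*(-1/1864560) = 0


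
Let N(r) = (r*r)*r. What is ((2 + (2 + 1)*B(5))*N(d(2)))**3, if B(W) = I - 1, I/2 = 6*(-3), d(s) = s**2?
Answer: -339484082176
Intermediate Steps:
I = -36 (I = 2*(6*(-3)) = 2*(-18) = -36)
B(W) = -37 (B(W) = -36 - 1 = -37)
N(r) = r**3 (N(r) = r**2*r = r**3)
((2 + (2 + 1)*B(5))*N(d(2)))**3 = ((2 + (2 + 1)*(-37))*(2**2)**3)**3 = ((2 + 3*(-37))*4**3)**3 = ((2 - 111)*64)**3 = (-109*64)**3 = (-6976)**3 = -339484082176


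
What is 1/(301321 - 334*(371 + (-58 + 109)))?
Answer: 1/160373 ≈ 6.2355e-6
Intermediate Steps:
1/(301321 - 334*(371 + (-58 + 109))) = 1/(301321 - 334*(371 + 51)) = 1/(301321 - 334*422) = 1/(301321 - 140948) = 1/160373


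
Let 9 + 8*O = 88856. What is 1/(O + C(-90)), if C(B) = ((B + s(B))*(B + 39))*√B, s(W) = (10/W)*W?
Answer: 710776/103777053409 - 783360*I*√10/103777053409 ≈ 6.8491e-6 - 2.387e-5*I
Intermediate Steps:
s(W) = 10
O = 88847/8 (O = -9/8 + (⅛)*88856 = -9/8 + 11107 = 88847/8 ≈ 11106.)
C(B) = √B*(10 + B)*(39 + B) (C(B) = ((B + 10)*(B + 39))*√B = ((10 + B)*(39 + B))*√B = √B*(10 + B)*(39 + B))
1/(O + C(-90)) = 1/(88847/8 + √(-90)*(390 + (-90)² + 49*(-90))) = 1/(88847/8 + (3*I*√10)*(390 + 8100 - 4410)) = 1/(88847/8 + (3*I*√10)*4080) = 1/(88847/8 + 12240*I*√10)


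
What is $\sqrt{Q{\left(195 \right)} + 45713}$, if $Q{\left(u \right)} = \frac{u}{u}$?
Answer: $\sqrt{45714} \approx 213.81$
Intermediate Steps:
$Q{\left(u \right)} = 1$
$\sqrt{Q{\left(195 \right)} + 45713} = \sqrt{1 + 45713} = \sqrt{45714}$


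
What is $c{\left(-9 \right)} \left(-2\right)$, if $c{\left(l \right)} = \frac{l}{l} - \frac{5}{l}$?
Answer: $- \frac{28}{9} \approx -3.1111$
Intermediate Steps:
$c{\left(l \right)} = 1 - \frac{5}{l}$
$c{\left(-9 \right)} \left(-2\right) = \frac{-5 - 9}{-9} \left(-2\right) = \left(- \frac{1}{9}\right) \left(-14\right) \left(-2\right) = \frac{14}{9} \left(-2\right) = - \frac{28}{9}$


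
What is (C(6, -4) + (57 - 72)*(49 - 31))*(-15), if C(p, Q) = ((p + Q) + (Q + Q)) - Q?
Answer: 4080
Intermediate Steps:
C(p, Q) = p + 2*Q (C(p, Q) = ((Q + p) + 2*Q) - Q = (p + 3*Q) - Q = p + 2*Q)
(C(6, -4) + (57 - 72)*(49 - 31))*(-15) = ((6 + 2*(-4)) + (57 - 72)*(49 - 31))*(-15) = ((6 - 8) - 15*18)*(-15) = (-2 - 270)*(-15) = -272*(-15) = 4080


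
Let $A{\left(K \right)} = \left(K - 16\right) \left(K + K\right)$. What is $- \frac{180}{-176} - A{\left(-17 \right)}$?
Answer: $- \frac{49323}{44} \approx -1121.0$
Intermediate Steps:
$A{\left(K \right)} = 2 K \left(-16 + K\right)$ ($A{\left(K \right)} = \left(-16 + K\right) 2 K = 2 K \left(-16 + K\right)$)
$- \frac{180}{-176} - A{\left(-17 \right)} = - \frac{180}{-176} - 2 \left(-17\right) \left(-16 - 17\right) = \left(-180\right) \left(- \frac{1}{176}\right) - 2 \left(-17\right) \left(-33\right) = \frac{45}{44} - 1122 = - \frac{49323}{44}$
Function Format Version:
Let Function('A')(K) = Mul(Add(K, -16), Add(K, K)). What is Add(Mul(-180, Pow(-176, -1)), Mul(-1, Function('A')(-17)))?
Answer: Rational(-49323, 44) ≈ -1121.0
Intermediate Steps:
Function('A')(K) = Mul(2, K, Add(-16, K)) (Function('A')(K) = Mul(Add(-16, K), Mul(2, K)) = Mul(2, K, Add(-16, K)))
Add(Mul(-180, Pow(-176, -1)), Mul(-1, Function('A')(-17))) = Add(Mul(-180, Pow(-176, -1)), Mul(-1, Mul(2, -17, Add(-16, -17)))) = Add(Mul(-180, Rational(-1, 176)), Mul(-1, Mul(2, -17, -33))) = Add(Rational(45, 44), Mul(-1, 1122)) = Add(Rational(45, 44), -1122) = Rational(-49323, 44)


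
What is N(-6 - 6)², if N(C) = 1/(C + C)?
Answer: 1/576 ≈ 0.0017361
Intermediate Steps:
N(C) = 1/(2*C)
N(-6 - 6)² = (1/(2*(-6 - 6)))² = ((½)/(-12))² = ((½)*(-1/12))² = (-1/24)² = 1/576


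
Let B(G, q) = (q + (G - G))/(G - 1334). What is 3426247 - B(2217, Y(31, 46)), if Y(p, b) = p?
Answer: 3025376070/883 ≈ 3.4262e+6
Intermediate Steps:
B(G, q) = q/(-1334 + G) (B(G, q) = (q + 0)/(-1334 + G) = q/(-1334 + G))
3426247 - B(2217, Y(31, 46)) = 3426247 - 31/(-1334 + 2217) = 3426247 - 31/883 = 3025376070/883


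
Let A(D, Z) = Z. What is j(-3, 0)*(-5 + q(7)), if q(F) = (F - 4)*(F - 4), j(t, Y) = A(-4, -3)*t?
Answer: 36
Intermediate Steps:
j(t, Y) = -3*t
q(F) = (-4 + F)² (q(F) = (-4 + F)*(-4 + F) = (-4 + F)²)
j(-3, 0)*(-5 + q(7)) = (-3*(-3))*(-5 + (-4 + 7)²) = 9*(-5 + 3²) = 9*(-5 + 9) = 9*4 = 36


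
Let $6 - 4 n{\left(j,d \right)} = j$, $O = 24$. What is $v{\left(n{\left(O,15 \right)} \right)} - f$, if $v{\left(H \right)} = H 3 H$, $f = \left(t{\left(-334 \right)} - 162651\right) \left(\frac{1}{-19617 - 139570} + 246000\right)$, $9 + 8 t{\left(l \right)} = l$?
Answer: $\frac{50968739839165331}{1273496} \approx 4.0023 \cdot 10^{10}$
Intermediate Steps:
$t{\left(l \right)} = - \frac{9}{8} + \frac{l}{8}$
$n{\left(j,d \right)} = \frac{3}{2} - \frac{j}{4}$
$f = - \frac{50968739761800449}{1273496}$ ($f = \left(\left(- \frac{9}{8} + \frac{1}{8} \left(-334\right)\right) - 162651\right) \left(\frac{1}{-19617 - 139570} + 246000\right) = \left(\left(- \frac{9}{8} - \frac{167}{4}\right) - 162651\right) \left(\frac{1}{-159187} + 246000\right) = \left(- \frac{343}{8} - 162651\right) \left(- \frac{1}{159187} + 246000\right) = \left(- \frac{1301551}{8}\right) \frac{39160001999}{159187} = - \frac{50968739761800449}{1273496} \approx -4.0023 \cdot 10^{10}$)
$v{\left(H \right)} = 3 H^{2}$ ($v{\left(H \right)} = 3 H H = 3 H^{2}$)
$v{\left(n{\left(O,15 \right)} \right)} - f = 3 \left(\frac{3}{2} - 6\right)^{2} - - \frac{50968739761800449}{1273496} = 3 \left(\frac{3}{2} - 6\right)^{2} + \frac{50968739761800449}{1273496} = 3 \left(- \frac{9}{2}\right)^{2} + \frac{50968739761800449}{1273496} = 3 \cdot \frac{81}{4} + \frac{50968739761800449}{1273496} = \frac{243}{4} + \frac{50968739761800449}{1273496} = \frac{50968739839165331}{1273496}$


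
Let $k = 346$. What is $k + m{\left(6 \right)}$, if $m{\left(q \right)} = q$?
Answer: $352$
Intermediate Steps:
$k + m{\left(6 \right)} = 346 + 6 = 352$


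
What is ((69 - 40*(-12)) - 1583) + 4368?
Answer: 3334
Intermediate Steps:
((69 - 40*(-12)) - 1583) + 4368 = ((69 + 480) - 1583) + 4368 = (549 - 1583) + 4368 = -1034 + 4368 = 3334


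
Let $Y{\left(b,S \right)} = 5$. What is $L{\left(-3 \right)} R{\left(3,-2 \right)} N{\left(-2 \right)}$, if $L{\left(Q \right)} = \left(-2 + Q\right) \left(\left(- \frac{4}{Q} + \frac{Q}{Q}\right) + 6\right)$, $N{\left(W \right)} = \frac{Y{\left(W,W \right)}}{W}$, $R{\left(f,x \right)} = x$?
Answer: $- \frac{625}{3} \approx -208.33$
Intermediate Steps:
$N{\left(W \right)} = \frac{5}{W}$
$L{\left(Q \right)} = \left(-2 + Q\right) \left(7 - \frac{4}{Q}\right)$ ($L{\left(Q \right)} = \left(-2 + Q\right) \left(\left(- \frac{4}{Q} + 1\right) + 6\right) = \left(-2 + Q\right) \left(\left(1 - \frac{4}{Q}\right) + 6\right) = \left(-2 + Q\right) \left(7 - \frac{4}{Q}\right)$)
$L{\left(-3 \right)} R{\left(3,-2 \right)} N{\left(-2 \right)} = \left(-18 + 7 \left(-3\right) + \frac{8}{-3}\right) \left(-2\right) \frac{5}{-2} = \left(-18 - 21 + 8 \left(- \frac{1}{3}\right)\right) \left(-2\right) 5 \left(- \frac{1}{2}\right) = \left(-18 - 21 - \frac{8}{3}\right) \left(-2\right) \left(- \frac{5}{2}\right) = \left(- \frac{125}{3}\right) \left(-2\right) \left(- \frac{5}{2}\right) = \frac{250}{3} \left(- \frac{5}{2}\right) = - \frac{625}{3}$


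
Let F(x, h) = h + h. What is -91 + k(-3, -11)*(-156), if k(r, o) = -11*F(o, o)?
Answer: -37843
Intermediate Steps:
F(x, h) = 2*h
k(r, o) = -22*o
-91 + k(-3, -11)*(-156) = -91 - 22*(-11)*(-156) = -91 + 242*(-156) = -91 - 37752 = -37843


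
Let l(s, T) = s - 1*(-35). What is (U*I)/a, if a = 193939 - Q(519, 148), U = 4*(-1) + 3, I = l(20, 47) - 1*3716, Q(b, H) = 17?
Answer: 3661/193922 ≈ 0.018879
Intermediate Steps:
l(s, T) = 35 + s (l(s, T) = s + 35 = 35 + s)
I = -3661 (I = (35 + 20) - 1*3716 = 55 - 3716 = -3661)
U = -1 (U = -4 + 3 = -1)
a = 193922 (a = 193939 - 1*17 = 193939 - 17 = 193922)
(U*I)/a = -1*(-3661)/193922 = 3661*(1/193922) = 3661/193922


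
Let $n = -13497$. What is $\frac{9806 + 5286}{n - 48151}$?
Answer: $- \frac{3773}{15412} \approx -0.24481$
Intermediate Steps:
$\frac{9806 + 5286}{n - 48151} = \frac{9806 + 5286}{-13497 - 48151} = \frac{15092}{-61648} = 15092 \left(- \frac{1}{61648}\right) = - \frac{3773}{15412}$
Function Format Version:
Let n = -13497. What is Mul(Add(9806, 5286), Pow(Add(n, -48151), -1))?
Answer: Rational(-3773, 15412) ≈ -0.24481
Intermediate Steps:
Mul(Add(9806, 5286), Pow(Add(n, -48151), -1)) = Mul(Add(9806, 5286), Pow(Add(-13497, -48151), -1)) = Mul(15092, Pow(-61648, -1)) = Mul(15092, Rational(-1, 61648)) = Rational(-3773, 15412)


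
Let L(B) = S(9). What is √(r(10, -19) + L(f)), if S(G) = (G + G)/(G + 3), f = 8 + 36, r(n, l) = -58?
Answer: I*√226/2 ≈ 7.5166*I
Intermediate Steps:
f = 44
S(G) = 2*G/(3 + G) (S(G) = (2*G)/(3 + G) = 2*G/(3 + G))
L(B) = 3/2 (L(B) = 2*9/(3 + 9) = 2*9/12 = 2*9*(1/12) = 3/2)
√(r(10, -19) + L(f)) = √(-58 + 3/2) = √(-113/2) = I*√226/2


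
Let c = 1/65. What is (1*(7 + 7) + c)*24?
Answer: 21864/65 ≈ 336.37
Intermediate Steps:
c = 1/65 ≈ 0.015385
(1*(7 + 7) + c)*24 = (1*(7 + 7) + 1/65)*24 = (1*14 + 1/65)*24 = (14 + 1/65)*24 = (911/65)*24 = 21864/65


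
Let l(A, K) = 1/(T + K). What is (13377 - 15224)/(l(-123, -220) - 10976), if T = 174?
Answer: 84962/504897 ≈ 0.16828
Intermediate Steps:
l(A, K) = 1/(174 + K)
(13377 - 15224)/(l(-123, -220) - 10976) = (13377 - 15224)/(1/(174 - 220) - 10976) = -1847/(1/(-46) - 10976) = -1847/(-1/46 - 10976) = -1847/(-504897/46) = -1847*(-46/504897) = 84962/504897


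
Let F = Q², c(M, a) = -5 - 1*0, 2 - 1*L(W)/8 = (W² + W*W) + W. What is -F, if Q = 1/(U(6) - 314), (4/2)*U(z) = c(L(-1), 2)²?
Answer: -4/363609 ≈ -1.1001e-5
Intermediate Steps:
L(W) = 16 - 16*W² - 8*W (L(W) = 16 - 8*((W² + W*W) + W) = 16 - 8*((W² + W²) + W) = 16 - 8*(2*W² + W) = 16 - 8*(W + 2*W²) = 16 + (-16*W² - 8*W) = 16 - 16*W² - 8*W)
c(M, a) = -5 (c(M, a) = -5 + 0 = -5)
U(z) = 25/2 (U(z) = (½)*(-5)² = (½)*25 = 25/2)
Q = -2/603 (Q = 1/(25/2 - 314) = 1/(-603/2) = -2/603 ≈ -0.0033167)
F = 4/363609 (F = (-2/603)² = 4/363609 ≈ 1.1001e-5)
-F = -1*4/363609 = -4/363609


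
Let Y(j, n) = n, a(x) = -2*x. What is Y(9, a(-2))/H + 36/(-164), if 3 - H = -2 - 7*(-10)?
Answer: -749/2665 ≈ -0.28105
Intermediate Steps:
H = -65 (H = 3 - (-2 - 7*(-10)) = 3 - (-2 + 70) = 3 - 1*68 = 3 - 68 = -65)
Y(9, a(-2))/H + 36/(-164) = -2*(-2)/(-65) + 36/(-164) = 4*(-1/65) + 36*(-1/164) = -4/65 - 9/41 = -749/2665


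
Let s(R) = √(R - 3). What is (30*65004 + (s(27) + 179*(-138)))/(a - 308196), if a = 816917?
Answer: 1925418/508721 + 2*√6/508721 ≈ 3.7848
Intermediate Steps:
s(R) = √(-3 + R)
(30*65004 + (s(27) + 179*(-138)))/(a - 308196) = (30*65004 + (√(-3 + 27) + 179*(-138)))/(816917 - 308196) = (1950120 + (√24 - 24702))/508721 = (1950120 + (2*√6 - 24702))*(1/508721) = (1950120 + (-24702 + 2*√6))*(1/508721) = (1925418 + 2*√6)*(1/508721) = 1925418/508721 + 2*√6/508721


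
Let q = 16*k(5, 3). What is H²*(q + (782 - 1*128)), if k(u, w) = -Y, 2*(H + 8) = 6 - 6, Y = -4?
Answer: 45952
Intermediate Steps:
H = -8 (H = -8 + (6 - 6)/2 = -8 + (½)*0 = -8 + 0 = -8)
k(u, w) = 4 (k(u, w) = -1*(-4) = 4)
q = 64 (q = 16*4 = 64)
H²*(q + (782 - 1*128)) = (-8)²*(64 + (782 - 1*128)) = 64*(64 + (782 - 128)) = 64*(64 + 654) = 64*718 = 45952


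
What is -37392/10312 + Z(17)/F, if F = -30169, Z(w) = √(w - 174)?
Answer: -4674/1289 - I*√157/30169 ≈ -3.6261 - 0.00041533*I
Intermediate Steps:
Z(w) = √(-174 + w)
-37392/10312 + Z(17)/F = -37392/10312 + √(-174 + 17)/(-30169) = -37392*1/10312 + √(-157)*(-1/30169) = -4674/1289 + (I*√157)*(-1/30169) = -4674/1289 - I*√157/30169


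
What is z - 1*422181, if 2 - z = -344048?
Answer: -78131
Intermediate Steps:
z = 344050 (z = 2 - 1*(-344048) = 2 + 344048 = 344050)
z - 1*422181 = 344050 - 1*422181 = 344050 - 422181 = -78131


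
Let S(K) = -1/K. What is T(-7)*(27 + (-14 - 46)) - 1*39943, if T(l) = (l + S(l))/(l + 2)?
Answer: -1399589/35 ≈ -39988.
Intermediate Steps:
T(l) = (l - 1/l)/(2 + l) (T(l) = (l - 1/l)/(l + 2) = (l - 1/l)/(2 + l))
T(-7)*(27 + (-14 - 46)) - 1*39943 = ((-1 + (-7)²)/((-7)*(2 - 7)))*(27 + (-14 - 46)) - 1*39943 = (-⅐*(-1 + 49)/(-5))*(27 - 60) - 39943 = -⅐*(-⅕)*48*(-33) - 39943 = (48/35)*(-33) - 39943 = -1584/35 - 39943 = -1399589/35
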